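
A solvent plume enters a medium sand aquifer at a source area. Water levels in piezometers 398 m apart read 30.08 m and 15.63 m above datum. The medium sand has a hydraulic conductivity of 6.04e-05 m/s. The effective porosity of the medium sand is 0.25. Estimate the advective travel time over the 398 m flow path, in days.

525

Convert K: 6.04e-05 m/s × 86400 = 5.219 m/day.
Hydraulic gradient i = (30.08 − 15.63) / 398 = 14.45 / 398 = 0.03631.
Darcy flux q = K · i = 5.219 × 0.03631 = 0.1895 m/day.
Seepage velocity v = q / n_e = 0.1895 / 0.25 = 0.7579 m/day.
Travel time t = L / v = 398 / 0.7579 = 525.2 days.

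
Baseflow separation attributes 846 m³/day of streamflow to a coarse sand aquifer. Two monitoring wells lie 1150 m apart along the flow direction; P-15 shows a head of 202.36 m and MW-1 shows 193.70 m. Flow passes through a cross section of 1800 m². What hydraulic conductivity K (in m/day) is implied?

Hydraulic gradient i = (202.36 − 193.70) / 1150 = 8.66 / 1150 = 0.007530.
From Q = K·A·i, K = Q / (A·i) = 846 / (1800 × 0.007530) = 62.41 m/day.

62.4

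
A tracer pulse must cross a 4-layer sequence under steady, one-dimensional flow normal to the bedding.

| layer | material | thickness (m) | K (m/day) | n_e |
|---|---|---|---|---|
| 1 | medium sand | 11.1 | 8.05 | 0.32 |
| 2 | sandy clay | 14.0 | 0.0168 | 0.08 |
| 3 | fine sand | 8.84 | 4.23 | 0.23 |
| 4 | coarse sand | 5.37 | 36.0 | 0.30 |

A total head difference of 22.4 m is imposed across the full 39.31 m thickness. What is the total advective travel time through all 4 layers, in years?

0.851

With flow normal to the layers, continuity requires the same specific discharge q through every layer.
Σ(b_i/K_i) = 11.1/8.05 + 14.0/0.0168 + 8.84/4.23 + 5.37/36.0 = 837.0 d.
q = Δh / Σ(b_i/K_i) = 22.4 / 837.0 = 0.02676 m/day.
In each layer the seepage velocity is v_i = q/n_i, so the layer transit time is t_i = b_i·n_i / q:
  layer 1 (medium sand): t_1 = 11.1 × 0.32 / 0.02676 = 132.7 d
  layer 2 (sandy clay): t_2 = 14.0 × 0.08 / 0.02676 = 41.85 d
  layer 3 (fine sand): t_3 = 8.84 × 0.23 / 0.02676 = 75.97 d
  layer 4 (coarse sand): t_4 = 5.37 × 0.30 / 0.02676 = 60.19 d
Total t = Σ t_i = 310.7 days = 0.8507 years.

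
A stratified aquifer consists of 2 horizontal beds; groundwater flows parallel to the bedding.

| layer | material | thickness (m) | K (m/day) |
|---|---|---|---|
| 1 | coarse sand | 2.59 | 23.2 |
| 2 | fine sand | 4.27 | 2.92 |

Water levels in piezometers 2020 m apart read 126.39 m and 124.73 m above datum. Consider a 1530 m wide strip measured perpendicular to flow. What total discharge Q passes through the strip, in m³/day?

91.2

Flow is parallel to layering, so each bed carries its own Darcy discharge and the transmissivities add.
Σ(K_i·b_i) = 23.2×2.59 + 2.92×4.27 = 72.56 m²/day.
Hydraulic gradient i = (126.39 − 124.73) / 2020 = 1.66 / 2020 = 0.0008218.
Q = Σ(K_i·b_i) · W · i = 72.56 × 1530 × 0.0008218 = 91.23 m³/day.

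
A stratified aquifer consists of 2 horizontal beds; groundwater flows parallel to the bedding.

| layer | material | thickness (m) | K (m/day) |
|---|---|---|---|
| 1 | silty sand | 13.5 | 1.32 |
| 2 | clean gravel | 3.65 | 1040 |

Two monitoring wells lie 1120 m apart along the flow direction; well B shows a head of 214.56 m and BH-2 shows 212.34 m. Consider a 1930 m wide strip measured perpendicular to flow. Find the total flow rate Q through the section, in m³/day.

Flow is parallel to layering, so each bed carries its own Darcy discharge and the transmissivities add.
Σ(K_i·b_i) = 1.32×13.5 + 1040×3.65 = 3814 m²/day.
Hydraulic gradient i = (214.56 − 212.34) / 1120 = 2.22 / 1120 = 0.001982.
Q = Σ(K_i·b_i) · W · i = 3814 × 1930 × 0.001982 = 14590 m³/day.

14600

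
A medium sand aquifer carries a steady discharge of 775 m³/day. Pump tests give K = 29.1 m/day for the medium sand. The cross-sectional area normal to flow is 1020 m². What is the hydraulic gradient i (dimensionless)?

0.0261

From Q = K·A·i, i = Q / (K·A) = 775 / (29.10 × 1020) = 0.02611.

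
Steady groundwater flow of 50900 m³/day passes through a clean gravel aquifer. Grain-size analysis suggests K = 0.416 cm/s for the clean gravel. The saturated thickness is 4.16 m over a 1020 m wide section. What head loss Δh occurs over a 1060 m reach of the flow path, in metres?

Convert K: 0.416 cm/s × 864 = 359.4 m/day.
Cross-sectional area A = 1020 × 4.16 = 4243 m².
From Q = K·A·i, i = Q / (K·A) = 50900 / (359.4 × 4243) = 0.03337.
Head loss Δh = i · L = 0.03337 × 1060 = 35.38 m.

35.4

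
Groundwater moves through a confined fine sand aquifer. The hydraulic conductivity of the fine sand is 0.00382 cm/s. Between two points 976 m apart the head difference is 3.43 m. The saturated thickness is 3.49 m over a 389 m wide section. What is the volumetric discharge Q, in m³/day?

Convert K: 0.00382 cm/s × 864 = 3.300 m/day.
Cross-sectional area A = 389 × 3.49 = 1358 m².
Hydraulic gradient i = Δh / L = 3.43 / 976 = 0.003514.
Darcy's law: Q = K · A · i = 3.300 × 1358 × 0.003514 = 15.75 m³/day.

15.7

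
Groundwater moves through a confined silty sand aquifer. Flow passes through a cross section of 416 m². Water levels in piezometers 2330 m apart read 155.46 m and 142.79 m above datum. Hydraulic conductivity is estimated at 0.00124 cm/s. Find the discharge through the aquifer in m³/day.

2.42

Convert K: 0.00124 cm/s × 864 = 1.071 m/day.
Hydraulic gradient i = (155.46 − 142.79) / 2330 = 12.67 / 2330 = 0.005438.
Darcy's law: Q = K · A · i = 1.071 × 416.0 × 0.005438 = 2.424 m³/day.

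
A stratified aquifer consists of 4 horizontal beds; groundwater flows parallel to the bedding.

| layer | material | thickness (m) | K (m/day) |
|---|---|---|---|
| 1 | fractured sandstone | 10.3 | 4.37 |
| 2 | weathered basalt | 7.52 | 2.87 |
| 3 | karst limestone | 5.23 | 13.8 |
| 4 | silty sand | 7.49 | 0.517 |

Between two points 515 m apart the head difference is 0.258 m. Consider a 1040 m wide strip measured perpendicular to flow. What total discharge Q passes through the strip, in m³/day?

74.3

Flow is parallel to layering, so each bed carries its own Darcy discharge and the transmissivities add.
Σ(K_i·b_i) = 4.37×10.3 + 2.87×7.52 + 13.8×5.23 + 0.517×7.49 = 142.6 m²/day.
Hydraulic gradient i = Δh / L = 0.258 / 515 = 0.0005010.
Q = Σ(K_i·b_i) · W · i = 142.6 × 1040 × 0.0005010 = 74.32 m³/day.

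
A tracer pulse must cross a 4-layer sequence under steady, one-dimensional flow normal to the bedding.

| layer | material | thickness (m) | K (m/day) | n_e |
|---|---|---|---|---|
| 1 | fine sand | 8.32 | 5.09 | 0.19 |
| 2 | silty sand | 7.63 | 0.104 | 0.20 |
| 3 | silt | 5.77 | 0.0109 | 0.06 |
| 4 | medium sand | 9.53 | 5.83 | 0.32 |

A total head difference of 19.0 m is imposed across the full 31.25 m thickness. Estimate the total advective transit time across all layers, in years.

With flow normal to the layers, continuity requires the same specific discharge q through every layer.
Σ(b_i/K_i) = 8.32/5.09 + 7.63/0.104 + 5.77/0.0109 + 9.53/5.83 = 606.0 d.
q = Δh / Σ(b_i/K_i) = 19.0 / 606.0 = 0.03135 m/day.
In each layer the seepage velocity is v_i = q/n_i, so the layer transit time is t_i = b_i·n_i / q:
  layer 1 (fine sand): t_1 = 8.32 × 0.19 / 0.03135 = 50.42 d
  layer 2 (silty sand): t_2 = 7.63 × 0.20 / 0.03135 = 48.67 d
  layer 3 (silt): t_3 = 5.77 × 0.06 / 0.03135 = 11.04 d
  layer 4 (medium sand): t_4 = 9.53 × 0.32 / 0.03135 = 97.26 d
Total t = Σ t_i = 207.4 days = 0.5678 years.

0.568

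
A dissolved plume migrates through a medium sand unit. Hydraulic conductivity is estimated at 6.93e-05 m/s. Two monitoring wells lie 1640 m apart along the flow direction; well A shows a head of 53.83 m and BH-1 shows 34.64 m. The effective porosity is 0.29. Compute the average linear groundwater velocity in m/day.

0.242

Convert K: 6.93e-05 m/s × 86400 = 5.988 m/day.
Hydraulic gradient i = (53.83 − 34.64) / 1640 = 19.19 / 1640 = 0.01170.
Darcy flux q = K · i = 5.988 × 0.01170 = 0.07006 m/day.
Seepage velocity v = q / n_e = 0.07006 / 0.29 = 0.2416 m/day.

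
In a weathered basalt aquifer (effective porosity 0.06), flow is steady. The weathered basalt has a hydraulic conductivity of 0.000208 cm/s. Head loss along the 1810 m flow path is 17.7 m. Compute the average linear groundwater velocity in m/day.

Convert K: 0.000208 cm/s × 864 = 0.1797 m/day.
Hydraulic gradient i = Δh / L = 17.7 / 1810 = 0.009779.
Darcy flux q = K · i = 0.1797 × 0.009779 = 0.001757 m/day.
Seepage velocity v = q / n_e = 0.001757 / 0.06 = 0.02929 m/day.

0.0293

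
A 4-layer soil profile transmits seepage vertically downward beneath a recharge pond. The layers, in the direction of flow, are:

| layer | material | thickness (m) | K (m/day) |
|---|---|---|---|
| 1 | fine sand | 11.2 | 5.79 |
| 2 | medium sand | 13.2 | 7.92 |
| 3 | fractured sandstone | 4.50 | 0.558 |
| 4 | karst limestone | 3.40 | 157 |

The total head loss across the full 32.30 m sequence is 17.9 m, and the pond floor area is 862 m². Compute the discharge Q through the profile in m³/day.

1320

Flow is perpendicular to layering, so the layers act in series and the equivalent K is the thickness-weighted harmonic mean.
Total thickness L = 11.2 + 13.2 + 4.50 + 3.40 = 32.30 m.
Σ(b_i/K_i) = 11.2/5.79 + 13.2/7.92 + 4.50/0.558 + 3.40/157 = 11.69 d.
K_eq = L / Σ(b_i/K_i) = 32.30 / 11.69 = 2.764 m/day.
Q = K_eq · A · (Δh/L) = 2.764 × 862 × (17.9/32.30) = 1320 m³/day.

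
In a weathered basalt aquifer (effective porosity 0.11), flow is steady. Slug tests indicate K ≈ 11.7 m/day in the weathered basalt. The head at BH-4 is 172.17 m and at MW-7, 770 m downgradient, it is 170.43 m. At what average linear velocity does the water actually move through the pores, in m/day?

Hydraulic gradient i = (172.17 − 170.43) / 770 = 1.74 / 770 = 0.002260.
Darcy flux q = K · i = 11.70 × 0.002260 = 0.02644 m/day.
Seepage velocity v = q / n_e = 0.02644 / 0.11 = 0.2404 m/day.

0.240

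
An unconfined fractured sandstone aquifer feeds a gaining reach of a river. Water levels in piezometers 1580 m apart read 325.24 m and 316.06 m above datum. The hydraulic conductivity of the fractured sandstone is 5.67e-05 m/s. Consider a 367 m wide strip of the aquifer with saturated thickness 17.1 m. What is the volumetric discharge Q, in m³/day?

Convert K: 5.67e-05 m/s × 86400 = 4.899 m/day.
Cross-sectional area A = 367 × 17.1 = 6276 m².
Hydraulic gradient i = (325.24 − 316.06) / 1580 = 9.18 / 1580 = 0.005810.
Darcy's law: Q = K · A · i = 4.899 × 6276 × 0.005810 = 178.6 m³/day.

179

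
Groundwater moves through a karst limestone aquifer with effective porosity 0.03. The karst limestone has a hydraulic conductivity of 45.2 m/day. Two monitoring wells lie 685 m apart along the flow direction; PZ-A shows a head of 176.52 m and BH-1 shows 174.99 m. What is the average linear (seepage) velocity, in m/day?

Hydraulic gradient i = (176.52 − 174.99) / 685 = 1.53 / 685 = 0.002234.
Darcy flux q = K · i = 45.20 × 0.002234 = 0.1010 m/day.
Seepage velocity v = q / n_e = 0.1010 / 0.03 = 3.365 m/day.

3.37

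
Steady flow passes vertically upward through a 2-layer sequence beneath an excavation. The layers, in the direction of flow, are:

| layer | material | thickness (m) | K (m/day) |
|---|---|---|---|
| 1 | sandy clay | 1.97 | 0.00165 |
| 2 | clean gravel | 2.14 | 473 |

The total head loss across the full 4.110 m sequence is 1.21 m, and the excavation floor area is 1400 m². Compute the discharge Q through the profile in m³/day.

1.42

Flow is perpendicular to layering, so the layers act in series and the equivalent K is the thickness-weighted harmonic mean.
Total thickness L = 1.97 + 2.14 = 4.110 m.
Σ(b_i/K_i) = 1.97/0.00165 + 2.14/473 = 1194 d.
K_eq = L / Σ(b_i/K_i) = 4.110 / 1194 = 0.003442 m/day.
Q = K_eq · A · (Δh/L) = 0.003442 × 1400 × (1.21/4.110) = 1.419 m³/day.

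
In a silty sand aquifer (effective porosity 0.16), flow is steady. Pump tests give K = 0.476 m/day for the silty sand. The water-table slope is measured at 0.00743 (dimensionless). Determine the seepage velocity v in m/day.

0.0221

Hydraulic gradient i = 0.00743.
Darcy flux q = K · i = 0.4760 × 0.007430 = 0.003537 m/day.
Seepage velocity v = q / n_e = 0.003537 / 0.16 = 0.02210 m/day.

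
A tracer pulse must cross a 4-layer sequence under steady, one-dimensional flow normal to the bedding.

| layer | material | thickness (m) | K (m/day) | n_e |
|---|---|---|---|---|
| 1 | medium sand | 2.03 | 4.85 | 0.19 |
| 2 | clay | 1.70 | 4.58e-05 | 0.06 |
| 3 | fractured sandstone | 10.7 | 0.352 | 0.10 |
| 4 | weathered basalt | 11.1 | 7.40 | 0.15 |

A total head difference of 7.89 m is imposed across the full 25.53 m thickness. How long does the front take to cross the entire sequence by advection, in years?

With flow normal to the layers, continuity requires the same specific discharge q through every layer.
Σ(b_i/K_i) = 2.03/4.85 + 1.70/4.58e-05 + 10.7/0.352 + 11.1/7.40 = 37150 d.
q = Δh / Σ(b_i/K_i) = 7.89 / 37150 = 0.0002124 m/day.
In each layer the seepage velocity is v_i = q/n_i, so the layer transit time is t_i = b_i·n_i / q:
  layer 1 (medium sand): t_1 = 2.03 × 0.19 / 0.0002124 = 1816 d
  layer 2 (clay): t_2 = 1.70 × 0.06 / 0.0002124 = 480.3 d
  layer 3 (fractured sandstone): t_3 = 10.7 × 0.10 / 0.0002124 = 5038 d
  layer 4 (weathered basalt): t_4 = 11.1 × 0.15 / 0.0002124 = 7840 d
Total t = Σ t_i = 15174 days = 41.54 years.

41.5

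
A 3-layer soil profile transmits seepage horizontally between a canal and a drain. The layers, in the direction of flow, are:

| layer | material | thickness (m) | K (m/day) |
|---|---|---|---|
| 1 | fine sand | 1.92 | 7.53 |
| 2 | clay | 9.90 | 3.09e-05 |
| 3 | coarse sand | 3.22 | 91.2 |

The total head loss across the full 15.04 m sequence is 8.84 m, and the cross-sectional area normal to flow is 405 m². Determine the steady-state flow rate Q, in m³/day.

Flow is perpendicular to layering, so the layers act in series and the equivalent K is the thickness-weighted harmonic mean.
Total thickness L = 1.92 + 9.90 + 3.22 = 15.04 m.
Σ(b_i/K_i) = 1.92/7.53 + 9.90/3.09e-05 + 3.22/91.2 = 3.204e+05 d.
K_eq = L / Σ(b_i/K_i) = 15.04 / 3.204e+05 = 4.694e-05 m/day.
Q = K_eq · A · (Δh/L) = 4.694e-05 × 405 × (8.84/15.04) = 0.01117 m³/day.

0.0112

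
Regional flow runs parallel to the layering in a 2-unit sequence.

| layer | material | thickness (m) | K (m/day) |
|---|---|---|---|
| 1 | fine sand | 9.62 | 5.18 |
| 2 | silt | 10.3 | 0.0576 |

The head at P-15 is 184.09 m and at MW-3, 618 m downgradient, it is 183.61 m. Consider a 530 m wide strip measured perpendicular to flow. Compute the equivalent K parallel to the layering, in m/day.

2.53

Flow is parallel to layering, so each bed carries its own Darcy discharge and the transmissivities add.
Σ(K_i·b_i) = 5.18×9.62 + 0.0576×10.3 = 50.42 m²/day.
Total thickness b = 19.92 m, so K_eq = Σ(K_i·b_i)/b = 2.531 m/day.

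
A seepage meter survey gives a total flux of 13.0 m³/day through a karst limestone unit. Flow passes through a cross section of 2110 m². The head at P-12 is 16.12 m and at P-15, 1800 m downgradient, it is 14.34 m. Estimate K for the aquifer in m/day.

Hydraulic gradient i = (16.12 − 14.34) / 1800 = 1.78 / 1800 = 0.0009889.
From Q = K·A·i, K = Q / (A·i) = 13.0 / (2110 × 0.0009889) = 6.230 m/day.

6.23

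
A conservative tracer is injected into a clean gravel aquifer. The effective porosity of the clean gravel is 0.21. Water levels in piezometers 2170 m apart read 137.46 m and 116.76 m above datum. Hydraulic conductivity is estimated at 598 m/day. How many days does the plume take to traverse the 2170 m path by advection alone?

79.9

Hydraulic gradient i = (137.46 − 116.76) / 2170 = 20.7 / 2170 = 0.009539.
Darcy flux q = K · i = 598.0 × 0.009539 = 5.704 m/day.
Seepage velocity v = q / n_e = 5.704 / 0.21 = 27.16 m/day.
Travel time t = L / v = 2170 / 27.16 = 79.89 days.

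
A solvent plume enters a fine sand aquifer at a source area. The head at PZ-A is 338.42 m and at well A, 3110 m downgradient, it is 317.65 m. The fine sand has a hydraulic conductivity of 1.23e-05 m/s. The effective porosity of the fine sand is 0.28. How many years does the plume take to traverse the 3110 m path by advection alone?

336

Convert K: 1.23e-05 m/s × 86400 = 1.063 m/day.
Hydraulic gradient i = (338.42 − 317.65) / 3110 = 20.77 / 3110 = 0.006678.
Darcy flux q = K · i = 1.063 × 0.006678 = 0.007097 m/day.
Seepage velocity v = q / n_e = 0.007097 / 0.28 = 0.02535 m/day.
Travel time t = L / v = 3110 / 0.02535 = 1.227e+05 days = 335.9 years.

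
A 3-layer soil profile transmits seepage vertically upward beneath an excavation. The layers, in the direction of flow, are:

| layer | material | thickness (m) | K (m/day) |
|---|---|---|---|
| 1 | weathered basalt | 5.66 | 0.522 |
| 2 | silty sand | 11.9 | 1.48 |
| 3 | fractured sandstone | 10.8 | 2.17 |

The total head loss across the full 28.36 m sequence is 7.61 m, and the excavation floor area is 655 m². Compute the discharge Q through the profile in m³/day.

Flow is perpendicular to layering, so the layers act in series and the equivalent K is the thickness-weighted harmonic mean.
Total thickness L = 5.66 + 11.9 + 10.8 = 28.36 m.
Σ(b_i/K_i) = 5.66/0.522 + 11.9/1.48 + 10.8/2.17 = 23.86 d.
K_eq = L / Σ(b_i/K_i) = 28.36 / 23.86 = 1.189 m/day.
Q = K_eq · A · (Δh/L) = 1.189 × 655 × (7.61/28.36) = 208.9 m³/day.

209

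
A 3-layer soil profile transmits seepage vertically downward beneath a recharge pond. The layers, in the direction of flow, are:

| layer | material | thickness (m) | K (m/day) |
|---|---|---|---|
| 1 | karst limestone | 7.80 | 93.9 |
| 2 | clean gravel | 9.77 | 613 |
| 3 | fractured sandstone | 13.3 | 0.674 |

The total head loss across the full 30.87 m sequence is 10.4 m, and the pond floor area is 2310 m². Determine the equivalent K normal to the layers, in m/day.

Flow is perpendicular to layering, so the layers act in series and the equivalent K is the thickness-weighted harmonic mean.
Total thickness L = 7.80 + 9.77 + 13.3 = 30.87 m.
Σ(b_i/K_i) = 7.80/93.9 + 9.77/613 + 13.3/0.674 = 19.83 d.
K_eq = L / Σ(b_i/K_i) = 30.87 / 19.83 = 1.557 m/day.

1.56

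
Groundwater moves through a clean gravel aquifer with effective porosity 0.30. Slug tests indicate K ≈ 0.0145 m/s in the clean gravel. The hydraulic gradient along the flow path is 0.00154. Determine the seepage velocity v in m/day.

6.43

Convert K: 0.0145 m/s × 86400 = 1253 m/day.
Hydraulic gradient i = 0.00154.
Darcy flux q = K · i = 1253 × 0.001540 = 1.929 m/day.
Seepage velocity v = q / n_e = 1.929 / 0.30 = 6.431 m/day.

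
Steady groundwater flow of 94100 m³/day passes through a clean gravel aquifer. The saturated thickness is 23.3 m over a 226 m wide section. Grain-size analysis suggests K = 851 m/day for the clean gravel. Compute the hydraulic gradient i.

Cross-sectional area A = 226 × 23.3 = 5266 m².
From Q = K·A·i, i = Q / (K·A) = 94100 / (851.0 × 5266) = 0.02100.

0.0210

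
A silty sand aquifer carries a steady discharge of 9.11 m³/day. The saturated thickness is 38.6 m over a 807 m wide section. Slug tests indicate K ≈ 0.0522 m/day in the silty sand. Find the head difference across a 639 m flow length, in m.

Cross-sectional area A = 807 × 38.6 = 31150 m².
From Q = K·A·i, i = Q / (K·A) = 9.11 / (0.05220 × 31150) = 0.005603.
Head loss Δh = i · L = 0.005603 × 639 = 3.580 m.

3.58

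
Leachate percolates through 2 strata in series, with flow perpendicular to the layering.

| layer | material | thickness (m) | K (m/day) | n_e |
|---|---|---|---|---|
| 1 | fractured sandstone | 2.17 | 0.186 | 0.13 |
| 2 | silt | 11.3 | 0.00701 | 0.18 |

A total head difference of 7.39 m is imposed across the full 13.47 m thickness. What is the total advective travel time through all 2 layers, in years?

1.39

With flow normal to the layers, continuity requires the same specific discharge q through every layer.
Σ(b_i/K_i) = 2.17/0.186 + 11.3/0.00701 = 1624 d.
q = Δh / Σ(b_i/K_i) = 7.39 / 1624 = 0.004551 m/day.
In each layer the seepage velocity is v_i = q/n_i, so the layer transit time is t_i = b_i·n_i / q:
  layer 1 (fractured sandstone): t_1 = 2.17 × 0.13 / 0.004551 = 61.98 d
  layer 2 (silt): t_2 = 11.3 × 0.18 / 0.004551 = 446.9 d
Total t = Σ t_i = 508.9 days = 1.393 years.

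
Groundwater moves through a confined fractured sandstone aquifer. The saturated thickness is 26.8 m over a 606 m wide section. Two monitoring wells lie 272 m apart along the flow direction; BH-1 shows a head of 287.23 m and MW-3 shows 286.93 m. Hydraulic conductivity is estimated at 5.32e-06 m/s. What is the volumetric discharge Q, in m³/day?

8.23

Convert K: 5.32e-06 m/s × 86400 = 0.4596 m/day.
Cross-sectional area A = 606 × 26.8 = 16241 m².
Hydraulic gradient i = (287.23 − 286.93) / 272 = 0.3 / 272 = 0.001103.
Darcy's law: Q = K · A · i = 0.4596 × 16241 × 0.001103 = 8.234 m³/day.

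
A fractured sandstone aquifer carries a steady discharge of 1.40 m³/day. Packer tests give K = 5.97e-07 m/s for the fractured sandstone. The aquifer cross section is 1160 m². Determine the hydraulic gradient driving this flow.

0.0234

Convert K: 5.97e-07 m/s × 86400 = 0.05158 m/day.
From Q = K·A·i, i = Q / (K·A) = 1.40 / (0.05158 × 1160) = 0.02340.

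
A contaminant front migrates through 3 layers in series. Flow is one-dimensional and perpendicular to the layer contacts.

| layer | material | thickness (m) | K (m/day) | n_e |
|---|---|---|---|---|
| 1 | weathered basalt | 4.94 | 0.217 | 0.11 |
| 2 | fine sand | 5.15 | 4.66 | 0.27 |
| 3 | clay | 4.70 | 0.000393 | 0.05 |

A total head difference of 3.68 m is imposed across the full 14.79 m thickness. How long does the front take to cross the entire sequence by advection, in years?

With flow normal to the layers, continuity requires the same specific discharge q through every layer.
Σ(b_i/K_i) = 4.94/0.217 + 5.15/4.66 + 4.70/0.000393 = 11983 d.
q = Δh / Σ(b_i/K_i) = 3.68 / 11983 = 0.0003071 m/day.
In each layer the seepage velocity is v_i = q/n_i, so the layer transit time is t_i = b_i·n_i / q:
  layer 1 (weathered basalt): t_1 = 4.94 × 0.11 / 0.0003071 = 1769 d
  layer 2 (fine sand): t_2 = 5.15 × 0.27 / 0.0003071 = 4528 d
  layer 3 (clay): t_3 = 4.70 × 0.05 / 0.0003071 = 765.2 d
Total t = Σ t_i = 7063 days = 19.34 years.

19.3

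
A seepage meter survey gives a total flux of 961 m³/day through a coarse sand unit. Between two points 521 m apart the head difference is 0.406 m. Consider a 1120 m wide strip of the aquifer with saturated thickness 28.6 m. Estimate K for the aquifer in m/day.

38.5

Cross-sectional area A = 1120 × 28.6 = 32032 m².
Hydraulic gradient i = Δh / L = 0.406 / 521 = 0.0007793.
From Q = K·A·i, K = Q / (A·i) = 961 / (32032 × 0.0007793) = 38.50 m/day.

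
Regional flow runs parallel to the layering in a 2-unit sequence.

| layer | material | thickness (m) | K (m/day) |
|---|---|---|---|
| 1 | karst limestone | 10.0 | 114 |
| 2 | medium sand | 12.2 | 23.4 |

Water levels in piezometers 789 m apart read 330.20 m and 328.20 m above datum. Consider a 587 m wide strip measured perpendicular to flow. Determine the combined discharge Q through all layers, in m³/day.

Flow is parallel to layering, so each bed carries its own Darcy discharge and the transmissivities add.
Σ(K_i·b_i) = 114×10.0 + 23.4×12.2 = 1425 m²/day.
Hydraulic gradient i = (330.20 − 328.20) / 789 = 2 / 789 = 0.002535.
Q = Σ(K_i·b_i) · W · i = 1425 × 587 × 0.002535 = 2121 m³/day.

2120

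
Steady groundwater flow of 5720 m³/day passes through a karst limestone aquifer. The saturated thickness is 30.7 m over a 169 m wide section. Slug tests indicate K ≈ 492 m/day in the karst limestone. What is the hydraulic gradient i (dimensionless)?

Cross-sectional area A = 169 × 30.7 = 5188 m².
From Q = K·A·i, i = Q / (K·A) = 5720 / (492.0 × 5188) = 0.002241.

0.00224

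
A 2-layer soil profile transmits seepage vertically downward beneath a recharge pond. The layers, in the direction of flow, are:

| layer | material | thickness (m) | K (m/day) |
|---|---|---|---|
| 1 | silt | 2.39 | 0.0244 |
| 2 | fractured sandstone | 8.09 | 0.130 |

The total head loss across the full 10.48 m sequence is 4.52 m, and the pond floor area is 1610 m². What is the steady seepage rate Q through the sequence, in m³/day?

45.4

Flow is perpendicular to layering, so the layers act in series and the equivalent K is the thickness-weighted harmonic mean.
Total thickness L = 2.39 + 8.09 = 10.48 m.
Σ(b_i/K_i) = 2.39/0.0244 + 8.09/0.130 = 160.2 d.
K_eq = L / Σ(b_i/K_i) = 10.48 / 160.2 = 0.06543 m/day.
Q = K_eq · A · (Δh/L) = 0.06543 × 1610 × (4.52/10.48) = 45.43 m³/day.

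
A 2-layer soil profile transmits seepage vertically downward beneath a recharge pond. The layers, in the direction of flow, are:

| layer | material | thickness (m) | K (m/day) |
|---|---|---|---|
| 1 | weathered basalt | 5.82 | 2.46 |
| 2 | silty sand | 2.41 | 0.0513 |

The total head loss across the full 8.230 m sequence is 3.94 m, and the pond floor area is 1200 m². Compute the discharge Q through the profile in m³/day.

Flow is perpendicular to layering, so the layers act in series and the equivalent K is the thickness-weighted harmonic mean.
Total thickness L = 5.82 + 2.41 = 8.230 m.
Σ(b_i/K_i) = 5.82/2.46 + 2.41/0.0513 = 49.34 d.
K_eq = L / Σ(b_i/K_i) = 8.230 / 49.34 = 0.1668 m/day.
Q = K_eq · A · (Δh/L) = 0.1668 × 1200 × (3.94/8.230) = 95.82 m³/day.

95.8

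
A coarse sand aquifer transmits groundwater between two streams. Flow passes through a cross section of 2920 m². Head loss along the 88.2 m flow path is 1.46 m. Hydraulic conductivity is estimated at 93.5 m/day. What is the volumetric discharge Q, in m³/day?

4520

Hydraulic gradient i = Δh / L = 1.46 / 88.2 = 0.01655.
Darcy's law: Q = K · A · i = 93.50 × 2920 × 0.01655 = 4519 m³/day.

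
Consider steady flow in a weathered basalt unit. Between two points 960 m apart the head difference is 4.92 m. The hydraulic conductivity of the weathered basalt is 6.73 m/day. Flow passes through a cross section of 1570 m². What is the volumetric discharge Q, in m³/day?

Hydraulic gradient i = Δh / L = 4.92 / 960 = 0.005125.
Darcy's law: Q = K · A · i = 6.730 × 1570 × 0.005125 = 54.15 m³/day.

54.2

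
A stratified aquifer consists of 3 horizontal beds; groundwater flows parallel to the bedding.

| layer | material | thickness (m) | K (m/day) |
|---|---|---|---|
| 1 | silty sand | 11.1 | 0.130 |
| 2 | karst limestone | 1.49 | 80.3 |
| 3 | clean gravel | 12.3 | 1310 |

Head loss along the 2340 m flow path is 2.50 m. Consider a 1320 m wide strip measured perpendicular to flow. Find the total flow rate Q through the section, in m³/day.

22900

Flow is parallel to layering, so each bed carries its own Darcy discharge and the transmissivities add.
Σ(K_i·b_i) = 0.130×11.1 + 80.3×1.49 + 1310×12.3 = 16234 m²/day.
Hydraulic gradient i = Δh / L = 2.50 / 2340 = 0.001068.
Q = Σ(K_i·b_i) · W · i = 16234 × 1320 × 0.001068 = 22894 m³/day.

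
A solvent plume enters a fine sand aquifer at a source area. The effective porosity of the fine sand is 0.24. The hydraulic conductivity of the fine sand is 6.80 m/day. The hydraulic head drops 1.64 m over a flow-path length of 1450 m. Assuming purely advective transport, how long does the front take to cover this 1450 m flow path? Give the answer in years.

124

Hydraulic gradient i = Δh / L = 1.64 / 1450 = 0.001131.
Darcy flux q = K · i = 6.800 × 0.001131 = 0.007691 m/day.
Seepage velocity v = q / n_e = 0.007691 / 0.24 = 0.03205 m/day.
Travel time t = L / v = 1450 / 0.03205 = 45247 days = 123.9 years.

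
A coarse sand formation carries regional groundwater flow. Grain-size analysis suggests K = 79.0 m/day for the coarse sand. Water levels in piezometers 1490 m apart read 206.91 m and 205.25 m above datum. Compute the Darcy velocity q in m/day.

Hydraulic gradient i = (206.91 − 205.25) / 1490 = 1.66 / 1490 = 0.001114.
Specific discharge q = K · i = 79.00 × 0.001114 = 0.08801 m/day.

0.0880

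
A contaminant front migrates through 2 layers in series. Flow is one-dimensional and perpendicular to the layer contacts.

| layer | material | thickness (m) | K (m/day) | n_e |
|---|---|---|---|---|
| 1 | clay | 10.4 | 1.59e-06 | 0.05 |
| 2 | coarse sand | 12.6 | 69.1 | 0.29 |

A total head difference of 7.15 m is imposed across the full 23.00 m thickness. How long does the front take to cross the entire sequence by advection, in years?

10500

With flow normal to the layers, continuity requires the same specific discharge q through every layer.
Σ(b_i/K_i) = 10.4/1.59e-06 + 12.6/69.1 = 6.541e+06 d.
q = Δh / Σ(b_i/K_i) = 7.15 / 6.541e+06 = 1.093e-06 m/day.
In each layer the seepage velocity is v_i = q/n_i, so the layer transit time is t_i = b_i·n_i / q:
  layer 1 (clay): t_1 = 10.4 × 0.05 / 1.093e-06 = 4.757e+05 d
  layer 2 (coarse sand): t_2 = 12.6 × 0.29 / 1.093e-06 = 3.343e+06 d
Total t = Σ t_i = 3.818e+06 days = 10454 years.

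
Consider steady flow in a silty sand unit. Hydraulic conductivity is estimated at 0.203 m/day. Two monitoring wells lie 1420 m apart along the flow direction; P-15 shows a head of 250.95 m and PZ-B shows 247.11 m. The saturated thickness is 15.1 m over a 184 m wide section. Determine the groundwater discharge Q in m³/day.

1.53

Cross-sectional area A = 184 × 15.1 = 2778 m².
Hydraulic gradient i = (250.95 − 247.11) / 1420 = 3.84 / 1420 = 0.002704.
Darcy's law: Q = K · A · i = 0.2030 × 2778 × 0.002704 = 1.525 m³/day.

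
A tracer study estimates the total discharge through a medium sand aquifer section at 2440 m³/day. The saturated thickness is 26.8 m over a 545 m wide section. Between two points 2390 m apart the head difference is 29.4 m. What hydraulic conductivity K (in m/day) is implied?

Cross-sectional area A = 545 × 26.8 = 14606 m².
Hydraulic gradient i = Δh / L = 29.4 / 2390 = 0.01230.
From Q = K·A·i, K = Q / (A·i) = 2440 / (14606 × 0.01230) = 13.58 m/day.

13.6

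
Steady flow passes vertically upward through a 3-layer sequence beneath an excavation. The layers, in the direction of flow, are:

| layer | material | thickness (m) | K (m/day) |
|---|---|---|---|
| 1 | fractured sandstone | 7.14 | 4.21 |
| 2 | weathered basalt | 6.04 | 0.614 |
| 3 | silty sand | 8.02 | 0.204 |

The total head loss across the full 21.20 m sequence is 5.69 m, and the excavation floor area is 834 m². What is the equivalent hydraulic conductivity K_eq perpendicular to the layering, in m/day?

Flow is perpendicular to layering, so the layers act in series and the equivalent K is the thickness-weighted harmonic mean.
Total thickness L = 7.14 + 6.04 + 8.02 = 21.20 m.
Σ(b_i/K_i) = 7.14/4.21 + 6.04/0.614 + 8.02/0.204 = 50.85 d.
K_eq = L / Σ(b_i/K_i) = 21.20 / 50.85 = 0.4169 m/day.

0.417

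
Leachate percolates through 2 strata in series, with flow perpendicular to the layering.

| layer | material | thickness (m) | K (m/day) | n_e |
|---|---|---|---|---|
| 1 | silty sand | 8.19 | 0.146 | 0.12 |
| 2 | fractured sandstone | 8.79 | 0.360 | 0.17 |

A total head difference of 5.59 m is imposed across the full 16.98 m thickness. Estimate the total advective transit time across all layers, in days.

35.7

With flow normal to the layers, continuity requires the same specific discharge q through every layer.
Σ(b_i/K_i) = 8.19/0.146 + 8.79/0.360 = 80.51 d.
q = Δh / Σ(b_i/K_i) = 5.59 / 80.51 = 0.06943 m/day.
In each layer the seepage velocity is v_i = q/n_i, so the layer transit time is t_i = b_i·n_i / q:
  layer 1 (silty sand): t_1 = 8.19 × 0.12 / 0.06943 = 14.16 d
  layer 2 (fractured sandstone): t_2 = 8.79 × 0.17 / 0.06943 = 21.52 d
Total t = Σ t_i = 35.68 days.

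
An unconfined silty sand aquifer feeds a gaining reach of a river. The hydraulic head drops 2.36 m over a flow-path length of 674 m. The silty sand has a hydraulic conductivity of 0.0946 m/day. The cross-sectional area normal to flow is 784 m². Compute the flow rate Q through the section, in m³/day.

0.260

Hydraulic gradient i = Δh / L = 2.36 / 674 = 0.003501.
Darcy's law: Q = K · A · i = 0.09460 × 784.0 × 0.003501 = 0.2597 m³/day.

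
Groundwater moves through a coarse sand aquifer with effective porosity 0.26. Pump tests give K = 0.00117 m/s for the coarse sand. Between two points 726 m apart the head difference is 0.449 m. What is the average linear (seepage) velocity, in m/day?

Convert K: 0.00117 m/s × 86400 = 101.1 m/day.
Hydraulic gradient i = Δh / L = 0.449 / 726 = 0.0006185.
Darcy flux q = K · i = 101.1 × 0.0006185 = 0.06252 m/day.
Seepage velocity v = q / n_e = 0.06252 / 0.26 = 0.2405 m/day.

0.240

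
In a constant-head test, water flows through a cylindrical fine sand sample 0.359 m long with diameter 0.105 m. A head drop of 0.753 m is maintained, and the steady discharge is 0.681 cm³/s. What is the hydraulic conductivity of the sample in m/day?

Cross-sectional area A = π·(d/2)² = π × (0.105/2)² = 0.008659 m².
Convert discharge: 0.681 cm³/s = 6.810e-07 m³/s.
Darcy's law rearranged: K = Q·L / (A·Δh) = 6.810e-07 × 0.359 / (0.008659 × 0.753) = 3.750e-05 m/s = 3.240 m/day.

3.24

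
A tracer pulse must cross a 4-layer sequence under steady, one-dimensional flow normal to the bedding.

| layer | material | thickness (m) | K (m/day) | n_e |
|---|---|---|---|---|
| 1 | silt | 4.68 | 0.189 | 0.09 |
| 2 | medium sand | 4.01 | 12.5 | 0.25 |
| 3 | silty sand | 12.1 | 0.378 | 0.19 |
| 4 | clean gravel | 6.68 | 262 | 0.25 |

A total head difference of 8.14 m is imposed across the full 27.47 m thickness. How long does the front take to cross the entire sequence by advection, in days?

37.8

With flow normal to the layers, continuity requires the same specific discharge q through every layer.
Σ(b_i/K_i) = 4.68/0.189 + 4.01/12.5 + 12.1/0.378 + 6.68/262 = 57.12 d.
q = Δh / Σ(b_i/K_i) = 8.14 / 57.12 = 0.1425 m/day.
In each layer the seepage velocity is v_i = q/n_i, so the layer transit time is t_i = b_i·n_i / q:
  layer 1 (silt): t_1 = 4.68 × 0.09 / 0.1425 = 2.956 d
  layer 2 (medium sand): t_2 = 4.01 × 0.25 / 0.1425 = 7.035 d
  layer 3 (silty sand): t_3 = 12.1 × 0.19 / 0.1425 = 16.13 d
  layer 4 (clean gravel): t_4 = 6.68 × 0.25 / 0.1425 = 11.72 d
Total t = Σ t_i = 37.84 days.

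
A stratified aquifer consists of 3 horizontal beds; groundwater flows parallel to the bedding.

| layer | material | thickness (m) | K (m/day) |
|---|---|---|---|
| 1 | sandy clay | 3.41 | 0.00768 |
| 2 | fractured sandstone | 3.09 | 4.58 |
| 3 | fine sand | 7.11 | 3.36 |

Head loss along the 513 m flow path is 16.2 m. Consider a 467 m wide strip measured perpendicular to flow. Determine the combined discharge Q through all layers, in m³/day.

561

Flow is parallel to layering, so each bed carries its own Darcy discharge and the transmissivities add.
Σ(K_i·b_i) = 0.00768×3.41 + 4.58×3.09 + 3.36×7.11 = 38.07 m²/day.
Hydraulic gradient i = Δh / L = 16.2 / 513 = 0.03158.
Q = Σ(K_i·b_i) · W · i = 38.07 × 467 × 0.03158 = 561.4 m³/day.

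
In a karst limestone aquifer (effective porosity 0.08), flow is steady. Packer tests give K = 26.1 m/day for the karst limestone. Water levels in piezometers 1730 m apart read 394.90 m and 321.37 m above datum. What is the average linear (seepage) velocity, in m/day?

Hydraulic gradient i = (394.90 − 321.37) / 1730 = 73.53 / 1730 = 0.04250.
Darcy flux q = K · i = 26.10 × 0.04250 = 1.109 m/day.
Seepage velocity v = q / n_e = 1.109 / 0.08 = 13.87 m/day.

13.9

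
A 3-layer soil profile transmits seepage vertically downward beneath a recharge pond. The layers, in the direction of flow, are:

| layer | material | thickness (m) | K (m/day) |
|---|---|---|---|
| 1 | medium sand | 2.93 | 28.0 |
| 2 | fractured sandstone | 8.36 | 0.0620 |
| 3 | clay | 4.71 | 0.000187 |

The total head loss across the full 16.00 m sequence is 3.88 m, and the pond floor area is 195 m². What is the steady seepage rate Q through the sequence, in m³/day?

Flow is perpendicular to layering, so the layers act in series and the equivalent K is the thickness-weighted harmonic mean.
Total thickness L = 2.93 + 8.36 + 4.71 = 16.00 m.
Σ(b_i/K_i) = 2.93/28.0 + 8.36/0.0620 + 4.71/0.000187 = 25322 d.
K_eq = L / Σ(b_i/K_i) = 16.00 / 25322 = 0.0006319 m/day.
Q = K_eq · A · (Δh/L) = 0.0006319 × 195 × (3.88/16.00) = 0.02988 m³/day.

0.0299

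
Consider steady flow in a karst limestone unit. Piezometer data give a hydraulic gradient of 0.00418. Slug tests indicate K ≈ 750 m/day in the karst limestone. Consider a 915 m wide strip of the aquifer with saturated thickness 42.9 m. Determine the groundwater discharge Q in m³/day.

123000

Cross-sectional area A = 915 × 42.9 = 39254 m².
Hydraulic gradient i = 0.00418.
Darcy's law: Q = K · A · i = 750.0 × 39254 × 0.004180 = 1.231e+05 m³/day.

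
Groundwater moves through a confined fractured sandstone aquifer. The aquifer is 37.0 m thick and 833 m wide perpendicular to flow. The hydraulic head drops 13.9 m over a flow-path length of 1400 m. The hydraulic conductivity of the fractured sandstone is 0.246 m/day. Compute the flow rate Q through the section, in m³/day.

Cross-sectional area A = 833 × 37.0 = 30821 m².
Hydraulic gradient i = Δh / L = 13.9 / 1400 = 0.009929.
Darcy's law: Q = K · A · i = 0.2460 × 30821 × 0.009929 = 75.28 m³/day.

75.3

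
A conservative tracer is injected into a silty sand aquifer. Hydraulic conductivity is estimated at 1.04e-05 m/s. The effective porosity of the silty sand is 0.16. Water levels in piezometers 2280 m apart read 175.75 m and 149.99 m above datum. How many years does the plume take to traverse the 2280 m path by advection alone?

98.4

Convert K: 1.04e-05 m/s × 86400 = 0.8986 m/day.
Hydraulic gradient i = (175.75 − 149.99) / 2280 = 25.76 / 2280 = 0.01130.
Darcy flux q = K · i = 0.8986 × 0.01130 = 0.01015 m/day.
Seepage velocity v = q / n_e = 0.01015 / 0.16 = 0.06345 m/day.
Travel time t = L / v = 2280 / 0.06345 = 35933 days = 98.38 years.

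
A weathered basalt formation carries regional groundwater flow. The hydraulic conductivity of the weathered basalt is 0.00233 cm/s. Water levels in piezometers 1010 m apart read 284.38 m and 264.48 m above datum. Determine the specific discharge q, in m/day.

0.0397

Convert K: 0.00233 cm/s × 864 = 2.013 m/day.
Hydraulic gradient i = (284.38 − 264.48) / 1010 = 19.9 / 1010 = 0.01970.
Specific discharge q = K · i = 2.013 × 0.01970 = 0.03966 m/day.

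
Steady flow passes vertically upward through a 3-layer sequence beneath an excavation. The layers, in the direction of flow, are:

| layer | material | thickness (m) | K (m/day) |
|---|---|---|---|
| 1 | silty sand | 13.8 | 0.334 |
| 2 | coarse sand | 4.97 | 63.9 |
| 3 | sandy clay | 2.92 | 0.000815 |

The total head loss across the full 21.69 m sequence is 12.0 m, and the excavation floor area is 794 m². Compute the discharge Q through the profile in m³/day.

2.63

Flow is perpendicular to layering, so the layers act in series and the equivalent K is the thickness-weighted harmonic mean.
Total thickness L = 13.8 + 4.97 + 2.92 = 21.69 m.
Σ(b_i/K_i) = 13.8/0.334 + 4.97/63.9 + 2.92/0.000815 = 3624 d.
K_eq = L / Σ(b_i/K_i) = 21.69 / 3624 = 0.005985 m/day.
Q = K_eq · A · (Δh/L) = 0.005985 × 794 × (12.0/21.69) = 2.629 m³/day.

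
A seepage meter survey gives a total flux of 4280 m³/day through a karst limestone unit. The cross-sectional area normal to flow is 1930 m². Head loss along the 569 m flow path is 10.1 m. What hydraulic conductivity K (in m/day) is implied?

125

Hydraulic gradient i = Δh / L = 10.1 / 569 = 0.01775.
From Q = K·A·i, K = Q / (A·i) = 4280 / (1930 × 0.01775) = 124.9 m/day.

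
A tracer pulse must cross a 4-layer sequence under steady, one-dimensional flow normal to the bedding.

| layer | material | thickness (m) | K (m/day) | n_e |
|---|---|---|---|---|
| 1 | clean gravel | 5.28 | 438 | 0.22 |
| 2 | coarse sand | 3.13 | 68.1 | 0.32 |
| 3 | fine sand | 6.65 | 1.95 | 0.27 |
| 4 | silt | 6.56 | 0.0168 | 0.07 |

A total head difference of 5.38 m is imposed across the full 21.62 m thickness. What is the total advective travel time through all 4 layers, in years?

0.886

With flow normal to the layers, continuity requires the same specific discharge q through every layer.
Σ(b_i/K_i) = 5.28/438 + 3.13/68.1 + 6.65/1.95 + 6.56/0.0168 = 393.9 d.
q = Δh / Σ(b_i/K_i) = 5.38 / 393.9 = 0.01366 m/day.
In each layer the seepage velocity is v_i = q/n_i, so the layer transit time is t_i = b_i·n_i / q:
  layer 1 (clean gravel): t_1 = 5.28 × 0.22 / 0.01366 = 85.06 d
  layer 2 (coarse sand): t_2 = 3.13 × 0.32 / 0.01366 = 73.34 d
  layer 3 (fine sand): t_3 = 6.65 × 0.27 / 0.01366 = 131.5 d
  layer 4 (silt): t_4 = 6.56 × 0.07 / 0.01366 = 33.62 d
Total t = Σ t_i = 323.5 days = 0.8857 years.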